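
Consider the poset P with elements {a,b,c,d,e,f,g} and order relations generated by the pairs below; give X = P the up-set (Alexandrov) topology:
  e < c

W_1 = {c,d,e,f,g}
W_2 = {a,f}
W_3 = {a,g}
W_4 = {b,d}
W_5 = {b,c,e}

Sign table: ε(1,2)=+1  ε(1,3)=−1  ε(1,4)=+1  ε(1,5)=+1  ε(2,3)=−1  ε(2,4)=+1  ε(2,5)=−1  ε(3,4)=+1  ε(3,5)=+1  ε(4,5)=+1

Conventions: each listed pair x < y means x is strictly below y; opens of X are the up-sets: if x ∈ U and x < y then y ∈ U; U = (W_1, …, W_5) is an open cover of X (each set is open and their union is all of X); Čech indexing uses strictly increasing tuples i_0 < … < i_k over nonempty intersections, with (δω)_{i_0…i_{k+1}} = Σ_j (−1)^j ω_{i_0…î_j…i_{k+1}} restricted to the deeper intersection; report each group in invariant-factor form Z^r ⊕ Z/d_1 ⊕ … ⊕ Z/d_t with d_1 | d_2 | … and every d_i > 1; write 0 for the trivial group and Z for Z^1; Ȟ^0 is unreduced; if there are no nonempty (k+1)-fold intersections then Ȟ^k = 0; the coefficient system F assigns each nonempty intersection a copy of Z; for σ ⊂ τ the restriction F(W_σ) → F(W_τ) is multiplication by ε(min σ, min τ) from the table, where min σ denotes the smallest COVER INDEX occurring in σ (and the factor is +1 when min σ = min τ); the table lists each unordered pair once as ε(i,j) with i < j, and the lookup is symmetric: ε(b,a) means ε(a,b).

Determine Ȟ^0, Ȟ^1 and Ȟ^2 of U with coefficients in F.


Ȟ^0 = Z; Ȟ^1 = Z^2; Ȟ^2 = 0

cover nerve:
  W12={f} W13={g} W14={d} W15={c,e} W23={a} W45={b}
C dims 5,6; δ0: rk 4, SNF 1^4
Ȟ^0: (5−4)−0=1 ⇒ Z
Ȟ^1: (6−0)−4=2 ⇒ Z^2
Ȟ^2: (0−0)−0=0 ⇒ 0


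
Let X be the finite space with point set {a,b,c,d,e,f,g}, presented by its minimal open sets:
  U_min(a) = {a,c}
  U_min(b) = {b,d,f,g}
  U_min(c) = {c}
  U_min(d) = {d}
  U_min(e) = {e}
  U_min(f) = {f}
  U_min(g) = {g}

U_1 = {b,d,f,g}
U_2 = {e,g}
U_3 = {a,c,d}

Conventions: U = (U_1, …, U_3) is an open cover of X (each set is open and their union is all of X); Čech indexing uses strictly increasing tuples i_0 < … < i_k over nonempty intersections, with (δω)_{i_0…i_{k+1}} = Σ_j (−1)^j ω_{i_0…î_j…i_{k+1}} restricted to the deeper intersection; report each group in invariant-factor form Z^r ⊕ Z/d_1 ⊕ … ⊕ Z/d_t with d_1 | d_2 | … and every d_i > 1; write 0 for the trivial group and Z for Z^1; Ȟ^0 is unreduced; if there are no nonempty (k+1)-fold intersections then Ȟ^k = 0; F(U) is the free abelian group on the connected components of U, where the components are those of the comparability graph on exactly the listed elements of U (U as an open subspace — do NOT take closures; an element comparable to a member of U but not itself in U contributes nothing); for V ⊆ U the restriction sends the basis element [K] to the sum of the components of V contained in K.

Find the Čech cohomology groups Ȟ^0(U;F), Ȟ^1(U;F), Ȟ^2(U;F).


nerve simplices:
  U12={g} U13={d}
components per intersection:
  U1: {b,d,f,g}
  U2: {e} {g}
  U3: {a,c} {d}
  U12: {g}
  U13: {d}
C dims 5,2; δ0: rk 2, SNF 1^2
degree 0: 5−2−0 = 3 → Ȟ^0 ≅ Z^3
degree 1: 2−0−2 = 0 → Ȟ^1 ≅ 0
degree 2: 0−0−0 = 0 → Ȟ^2 ≅ 0

Ȟ^0(U;F) ≅ Z^3,  Ȟ^1(U;F) ≅ 0,  Ȟ^2(U;F) ≅ 0


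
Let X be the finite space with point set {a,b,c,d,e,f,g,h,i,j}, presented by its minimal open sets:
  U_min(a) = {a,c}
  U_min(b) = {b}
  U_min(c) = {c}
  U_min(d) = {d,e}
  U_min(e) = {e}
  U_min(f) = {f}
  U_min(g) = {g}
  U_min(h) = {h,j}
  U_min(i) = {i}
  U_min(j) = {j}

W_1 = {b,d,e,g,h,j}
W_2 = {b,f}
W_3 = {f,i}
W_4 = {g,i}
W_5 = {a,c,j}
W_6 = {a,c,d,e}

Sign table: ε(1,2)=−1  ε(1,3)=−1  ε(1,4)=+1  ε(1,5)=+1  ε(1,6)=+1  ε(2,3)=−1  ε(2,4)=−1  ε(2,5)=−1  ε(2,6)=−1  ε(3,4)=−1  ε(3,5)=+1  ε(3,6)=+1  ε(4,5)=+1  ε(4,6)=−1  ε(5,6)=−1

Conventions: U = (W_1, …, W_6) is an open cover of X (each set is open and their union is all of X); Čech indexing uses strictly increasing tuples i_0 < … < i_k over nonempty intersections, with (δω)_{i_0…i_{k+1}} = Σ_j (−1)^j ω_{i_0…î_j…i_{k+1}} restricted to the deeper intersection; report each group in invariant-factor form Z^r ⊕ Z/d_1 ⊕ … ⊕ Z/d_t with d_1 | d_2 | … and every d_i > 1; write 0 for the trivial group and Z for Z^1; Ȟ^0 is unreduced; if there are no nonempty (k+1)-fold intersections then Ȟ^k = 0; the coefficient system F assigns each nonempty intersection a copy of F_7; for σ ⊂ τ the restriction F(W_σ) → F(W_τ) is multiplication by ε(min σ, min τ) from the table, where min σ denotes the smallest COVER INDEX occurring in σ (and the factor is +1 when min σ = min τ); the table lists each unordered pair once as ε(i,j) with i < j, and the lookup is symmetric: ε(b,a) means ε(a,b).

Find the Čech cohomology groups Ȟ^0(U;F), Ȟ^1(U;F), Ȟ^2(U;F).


Ȟ^0 ≅ 0; Ȟ^1 ≅ Z/7; Ȟ^2 ≅ 0

nerve simplices:
  W12={b} W14={g} W15={j} W16={d,e} W23={f} W34={i} W56={a,c}
C dims 6,7; δ0: rk_F7 6
degree 0: 6−6−0 = 0 → Ȟ^0 ≅ 0
degree 1: 7−0−6 = 1 → Ȟ^1 ≅ Z/7
degree 2: 0−0−0 = 0 → Ȟ^2 ≅ 0


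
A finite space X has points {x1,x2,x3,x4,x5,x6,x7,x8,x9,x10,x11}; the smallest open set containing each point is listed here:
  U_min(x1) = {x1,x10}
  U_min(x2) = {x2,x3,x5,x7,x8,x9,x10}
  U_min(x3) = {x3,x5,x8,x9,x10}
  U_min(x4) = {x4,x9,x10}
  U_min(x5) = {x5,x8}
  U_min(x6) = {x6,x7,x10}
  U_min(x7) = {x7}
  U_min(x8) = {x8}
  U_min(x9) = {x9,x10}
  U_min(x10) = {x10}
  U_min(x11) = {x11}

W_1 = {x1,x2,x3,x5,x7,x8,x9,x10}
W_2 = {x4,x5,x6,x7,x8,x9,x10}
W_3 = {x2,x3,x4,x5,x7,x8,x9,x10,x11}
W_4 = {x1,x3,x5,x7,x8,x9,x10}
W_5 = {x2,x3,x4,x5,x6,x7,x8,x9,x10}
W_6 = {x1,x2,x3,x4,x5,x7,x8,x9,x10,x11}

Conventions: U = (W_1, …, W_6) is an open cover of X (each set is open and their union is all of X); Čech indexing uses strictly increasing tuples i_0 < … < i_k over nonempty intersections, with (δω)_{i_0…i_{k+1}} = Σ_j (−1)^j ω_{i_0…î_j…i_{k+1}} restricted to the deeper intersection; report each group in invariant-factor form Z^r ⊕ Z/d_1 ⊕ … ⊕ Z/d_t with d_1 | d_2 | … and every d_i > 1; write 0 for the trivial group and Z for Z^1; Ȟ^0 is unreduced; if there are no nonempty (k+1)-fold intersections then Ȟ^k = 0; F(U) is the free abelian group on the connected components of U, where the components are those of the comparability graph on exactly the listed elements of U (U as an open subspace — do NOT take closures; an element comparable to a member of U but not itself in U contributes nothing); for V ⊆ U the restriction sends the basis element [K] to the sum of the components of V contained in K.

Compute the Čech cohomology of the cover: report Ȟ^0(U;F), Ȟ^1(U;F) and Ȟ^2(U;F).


nerve simplices:
  W12={x5,x7,x8,x9,x10} W13={x2,x3,x5,x7,x8,x9,x10} W14={x1,x3,x5,x7,x8,x9,x10} W15={x2,x3,x5,x7,x8,x9,x10} W16={x1,x2,x3,x5,x7,x8,x9,x10} W23={x4,x5,x7,x8,x9,x10} W24={x5,x7,x8,x9,x10} W25={x4,x5,x6,x7,x8,x9,x10} W26={x4,x5,x7,x8,x9,x10} W34={x3,x5,x7,x8,x9,x10} W35={x2,x3,x4,x5,x7,x8,x9,x10} W36={x2,x3,x4,x5,x7,x8,x9,x10,x11} W45={x3,x5,x7,x8,x9,x10} W46={x1,x3,x5,x7,x8,x9,x10} W56={x2,x3,x4,x5,x7,x8,x9,x10}
  W123={x5,x7,x8,x9,x10} W124={x5,x7,x8,x9,x10} W125={x5,x7,x8,x9,x10} W126={x5,x7,x8,x9,x10} W134={x3,x5,x7,x8,x9,x10} W135={x2,x3,x5,x7,x8,x9,x10} W136={x2,x3,x5,x7,x8,x9,x10} W145={x3,x5,x7,x8,x9,x10} W146={x1,x3,x5,x7,x8,x9,x10} W156={x2,x3,x5,x7,x8,x9,x10} W234={x5,x7,x8,x9,x10} W235={x4,x5,x7,x8,x9,x10} W236={x4,x5,x7,x8,x9,x10} W245={x5,x7,x8,x9,x10} W246={x5,x7,x8,x9,x10} W256={x4,x5,x7,x8,x9,x10} W345={x3,x5,x7,x8,x9,x10} W346={x3,x5,x7,x8,x9,x10} W356={x2,x3,x4,x5,x7,x8,x9,x10} W456={x3,x5,x7,x8,x9,x10}
  W1234={x5,x7,x8,x9,x10} W1235={x5,x7,x8,x9,x10} W1236={x5,x7,x8,x9,x10} W1245={x5,x7,x8,x9,x10} W1246={x5,x7,x8,x9,x10} W1256={x5,x7,x8,x9,x10} W1345={x3,x5,x7,x8,x9,x10} W1346={x3,x5,x7,x8,x9,x10} W1356={x2,x3,x5,x7,x8,x9,x10} W1456={x3,x5,x7,x8,x9,x10} W2345={x5,x7,x8,x9,x10} W2346={x5,x7,x8,x9,x10} W2356={x4,x5,x7,x8,x9,x10} W2456={x5,x7,x8,x9,x10} W3456={x3,x5,x7,x8,x9,x10}
  W12345={x5,x7,x8,x9,x10} W12346={x5,x7,x8,x9,x10} W12356={x5,x7,x8,x9,x10} W12456={x5,x7,x8,x9,x10} W13456={x3,x5,x7,x8,x9,x10} W23456={x5,x7,x8,x9,x10}
  W123456={x5,x7,x8,x9,x10}
components per intersection:
  W1: {x1,x2,x3,x5,x7,x8,x9,x10}
  W2: {x4,x6,x7,x9,x10} {x5,x8}
  W3: {x2,x3,x4,x5,x7,x8,x9,x10} {x11}
  W4: {x1,x3,x5,x8,x9,x10} {x7}
  W5: {x2,x3,x4,x5,x6,x7,x8,x9,x10}
  W6: {x1,x2,x3,x4,x5,x7,x8,x9,x10} {x11}
  W12: {x5,x8} {x7} {x9,x10}
  W13: {x2,x3,x5,x7,x8,x9,x10}
  W14: {x1,x3,x5,x8,x9,x10} {x7}
  W15: {x2,x3,x5,x7,x8,x9,x10}
  W16: {x1,x2,x3,x5,x7,x8,x9,x10}
  W23: {x4,x9,x10} {x5,x8} {x7}
  W24: {x5,x8} {x7} {x9,x10}
  W25: {x4,x6,x7,x9,x10} {x5,x8}
  W26: {x4,x9,x10} {x5,x8} {x7}
  W34: {x3,x5,x8,x9,x10} {x7}
  W35: {x2,x3,x4,x5,x7,x8,x9,x10}
  W36: {x2,x3,x4,x5,x7,x8,x9,x10} {x11}
  W45: {x3,x5,x8,x9,x10} {x7}
  W46: {x1,x3,x5,x8,x9,x10} {x7}
  W56: {x2,x3,x4,x5,x7,x8,x9,x10}
  W123: {x5,x8} {x7} {x9,x10}
  W124: {x5,x8} {x7} {x9,x10}
  W125: {x5,x8} {x7} {x9,x10}
  W126: {x5,x8} {x7} {x9,x10}
  W134: {x3,x5,x8,x9,x10} {x7}
  W135: {x2,x3,x5,x7,x8,x9,x10}
  W136: {x2,x3,x5,x7,x8,x9,x10}
  W145: {x3,x5,x8,x9,x10} {x7}
  W146: {x1,x3,x5,x8,x9,x10} {x7}
  W156: {x2,x3,x5,x7,x8,x9,x10}
  W234: {x5,x8} {x7} {x9,x10}
  W235: {x4,x9,x10} {x5,x8} {x7}
  W236: {x4,x9,x10} {x5,x8} {x7}
  W245: {x5,x8} {x7} {x9,x10}
  W246: {x5,x8} {x7} {x9,x10}
  W256: {x4,x9,x10} {x5,x8} {x7}
  W345: {x3,x5,x8,x9,x10} {x7}
  W346: {x3,x5,x8,x9,x10} {x7}
  W356: {x2,x3,x4,x5,x7,x8,x9,x10}
  W456: {x3,x5,x8,x9,x10} {x7}
  W1234: {x5,x8} {x7} {x9,x10}
  W1235: {x5,x8} {x7} {x9,x10}
  W1236: {x5,x8} {x7} {x9,x10}
  W1245: {x5,x8} {x7} {x9,x10}
  W1246: {x5,x8} {x7} {x9,x10}
  W1256: {x5,x8} {x7} {x9,x10}
  W1345: {x3,x5,x8,x9,x10} {x7}
  W1346: {x3,x5,x8,x9,x10} {x7}
  W1356: {x2,x3,x5,x7,x8,x9,x10}
  W1456: {x3,x5,x8,x9,x10} {x7}
  W2345: {x5,x8} {x7} {x9,x10}
  W2346: {x5,x8} {x7} {x9,x10}
  W2356: {x4,x9,x10} {x5,x8} {x7}
  W2456: {x5,x8} {x7} {x9,x10}
  W3456: {x3,x5,x8,x9,x10} {x7}
  W12345: {x5,x8} {x7} {x9,x10}
  W12346: {x5,x8} {x7} {x9,x10}
  W12356: {x5,x8} {x7} {x9,x10}
  W12456: {x5,x8} {x7} {x9,x10}
  W13456: {x3,x5,x8,x9,x10} {x7}
  W23456: {x5,x8} {x7} {x9,x10}
  W123456: {x5,x8} {x7} {x9,x10}
C dims 10,29,46,39; δ0: rk 8, SNF 1^8; δ1: rk 21, SNF 1^21; δ2: rk 25, SNF 1^25
degree 0: 10−8−0 = 2 → Ȟ^0 ≅ Z^2
degree 1: 29−21−8 = 0 → Ȟ^1 ≅ 0
degree 2: 46−25−21 = 0 → Ȟ^2 ≅ 0

Ȟ^0 = Z^2,  Ȟ^1 = 0,  Ȟ^2 = 0


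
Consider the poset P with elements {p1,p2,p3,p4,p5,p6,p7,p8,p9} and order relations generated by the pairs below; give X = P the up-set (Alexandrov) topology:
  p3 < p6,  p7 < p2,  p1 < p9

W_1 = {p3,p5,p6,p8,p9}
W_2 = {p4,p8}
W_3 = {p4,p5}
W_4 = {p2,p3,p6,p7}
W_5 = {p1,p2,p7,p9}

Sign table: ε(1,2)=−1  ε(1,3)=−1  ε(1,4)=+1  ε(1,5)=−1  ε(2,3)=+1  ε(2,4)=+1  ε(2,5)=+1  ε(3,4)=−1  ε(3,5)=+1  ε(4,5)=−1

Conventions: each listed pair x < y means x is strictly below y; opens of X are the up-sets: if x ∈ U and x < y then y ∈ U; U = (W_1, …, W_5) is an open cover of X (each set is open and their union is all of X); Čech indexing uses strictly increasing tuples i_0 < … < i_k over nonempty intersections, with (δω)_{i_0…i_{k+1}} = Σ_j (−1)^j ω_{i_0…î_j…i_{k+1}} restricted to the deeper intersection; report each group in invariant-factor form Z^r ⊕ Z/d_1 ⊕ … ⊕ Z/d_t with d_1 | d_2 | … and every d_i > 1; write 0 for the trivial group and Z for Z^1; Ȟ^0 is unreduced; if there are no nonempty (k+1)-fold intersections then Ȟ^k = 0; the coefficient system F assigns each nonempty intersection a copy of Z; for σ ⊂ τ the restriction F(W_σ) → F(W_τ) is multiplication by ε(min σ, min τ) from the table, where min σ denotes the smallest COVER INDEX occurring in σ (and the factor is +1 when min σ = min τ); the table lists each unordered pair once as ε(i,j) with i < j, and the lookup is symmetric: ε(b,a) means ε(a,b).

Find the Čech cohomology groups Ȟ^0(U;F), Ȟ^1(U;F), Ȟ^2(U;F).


Ȟ^0 = Z; Ȟ^1 = Z^2; Ȟ^2 = 0

nerve simplices:
  W12={p8} W13={p5} W14={p3,p6} W15={p9} W23={p4} W45={p2,p7}
C dims 5,6; δ0: rk 4, SNF 1^4
degree 0: 5−4−0 = 1 → Ȟ^0 ≅ Z
degree 1: 6−0−4 = 2 → Ȟ^1 ≅ Z^2
degree 2: 0−0−0 = 0 → Ȟ^2 ≅ 0


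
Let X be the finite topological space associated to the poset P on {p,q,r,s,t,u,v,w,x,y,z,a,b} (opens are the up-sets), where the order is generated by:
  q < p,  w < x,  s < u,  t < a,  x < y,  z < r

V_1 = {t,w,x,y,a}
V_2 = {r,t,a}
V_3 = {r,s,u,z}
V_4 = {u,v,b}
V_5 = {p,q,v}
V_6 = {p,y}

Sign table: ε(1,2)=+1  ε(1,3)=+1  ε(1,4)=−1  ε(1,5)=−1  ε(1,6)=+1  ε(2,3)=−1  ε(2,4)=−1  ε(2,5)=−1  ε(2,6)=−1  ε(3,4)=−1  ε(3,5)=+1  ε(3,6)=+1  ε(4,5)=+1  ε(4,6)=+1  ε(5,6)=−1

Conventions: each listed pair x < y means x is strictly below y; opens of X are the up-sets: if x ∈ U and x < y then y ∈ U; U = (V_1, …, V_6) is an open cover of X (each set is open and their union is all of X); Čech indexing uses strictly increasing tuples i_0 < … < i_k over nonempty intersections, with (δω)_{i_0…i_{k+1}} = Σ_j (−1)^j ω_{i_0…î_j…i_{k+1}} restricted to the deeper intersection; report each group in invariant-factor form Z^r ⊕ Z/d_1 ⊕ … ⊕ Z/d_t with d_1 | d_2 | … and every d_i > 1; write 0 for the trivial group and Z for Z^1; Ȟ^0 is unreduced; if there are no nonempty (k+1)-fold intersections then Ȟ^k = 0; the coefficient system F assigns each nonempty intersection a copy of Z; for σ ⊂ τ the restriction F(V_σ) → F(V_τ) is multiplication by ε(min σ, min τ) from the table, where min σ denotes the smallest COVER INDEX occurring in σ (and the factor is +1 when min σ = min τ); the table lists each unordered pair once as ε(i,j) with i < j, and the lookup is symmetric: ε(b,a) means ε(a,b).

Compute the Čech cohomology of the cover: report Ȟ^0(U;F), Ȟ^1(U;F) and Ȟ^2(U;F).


nonempty overlaps:
  V12={t,a} V16={y} V23={r} V34={u} V45={v} V56={p}
C dims 6,6; δ0: rk 6, SNF 1^5·2
degree 0: 6−6−0 = 0 → Ȟ^0 ≅ 0
degree 1: 6−0−6 = 0 plus torsion [2] → Ȟ^1 ≅ Z/2
degree 2: 0−0−0 = 0 → Ȟ^2 ≅ 0

Ȟ^0 ≅ 0; Ȟ^1 ≅ Z/2; Ȟ^2 ≅ 0


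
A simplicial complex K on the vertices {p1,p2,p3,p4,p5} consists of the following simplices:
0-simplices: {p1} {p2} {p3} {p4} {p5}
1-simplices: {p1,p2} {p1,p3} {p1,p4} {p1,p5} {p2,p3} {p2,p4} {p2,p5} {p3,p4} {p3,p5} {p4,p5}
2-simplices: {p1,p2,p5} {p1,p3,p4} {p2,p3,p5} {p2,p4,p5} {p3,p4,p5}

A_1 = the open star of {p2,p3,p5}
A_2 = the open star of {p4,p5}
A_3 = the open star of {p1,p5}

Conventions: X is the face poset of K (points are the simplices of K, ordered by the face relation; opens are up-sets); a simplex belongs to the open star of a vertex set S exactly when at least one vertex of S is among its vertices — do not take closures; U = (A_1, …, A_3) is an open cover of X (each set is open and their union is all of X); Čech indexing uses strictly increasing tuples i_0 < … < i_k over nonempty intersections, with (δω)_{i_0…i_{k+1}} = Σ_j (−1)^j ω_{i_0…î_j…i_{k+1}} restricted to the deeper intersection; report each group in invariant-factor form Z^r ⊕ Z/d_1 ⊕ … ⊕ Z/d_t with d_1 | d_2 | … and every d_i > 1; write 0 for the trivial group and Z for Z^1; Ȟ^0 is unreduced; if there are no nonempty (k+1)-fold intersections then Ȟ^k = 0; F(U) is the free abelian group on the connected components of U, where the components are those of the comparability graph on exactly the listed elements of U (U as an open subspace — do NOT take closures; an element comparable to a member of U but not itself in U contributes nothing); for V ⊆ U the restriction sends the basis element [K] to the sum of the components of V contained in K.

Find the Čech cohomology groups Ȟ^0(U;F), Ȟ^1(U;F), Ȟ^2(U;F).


Ȟ^0 ≅ Z, Ȟ^1 ≅ Z, Ȟ^2 ≅ 0

nonempty overlaps:
  A1={{p2},{p3},{p5},{p1,p2},{p1,p3},{p1,p5},{p2,p3},{p2,p4},{p2,p5},{p3,p4},{p3,p5},{p4,p5},{p1,p2,p5},{p1,p3,p4},{p2,p3,p5},{p2,p4,p5},{p3,p4,p5}} A2={{p4},{p5},{p1,p4},{p1,p5},{p2,p4},{p2,p5},{p3,p4},{p3,p5},{p4,p5},{p1,p2,p5},{p1,p3,p4},{p2,p3,p5},{p2,p4,p5},{p3,p4,p5}} A3={{p1},{p5},{p1,p2},{p1,p3},{p1,p4},{p1,p5},{p2,p5},{p3,p5},{p4,p5},{p1,p2,p5},{p1,p3,p4},{p2,p3,p5},{p2,p4,p5},{p3,p4,p5}}
  A12={{p5},{p1,p5},{p2,p4},{p2,p5},{p3,p4},{p3,p5},{p4,p5},{p1,p2,p5},{p1,p3,p4},{p2,p3,p5},{p2,p4,p5},{p3,p4,p5}} A13={{p5},{p1,p2},{p1,p3},{p1,p5},{p2,p5},{p3,p5},{p4,p5},{p1,p2,p5},{p1,p3,p4},{p2,p3,p5},{p2,p4,p5},{p3,p4,p5}} A23={{p5},{p1,p4},{p1,p5},{p2,p5},{p3,p5},{p4,p5},{p1,p2,p5},{p1,p3,p4},{p2,p3,p5},{p2,p4,p5},{p3,p4,p5}}
  A123={{p5},{p1,p5},{p2,p5},{p3,p5},{p4,p5},{p1,p2,p5},{p1,p3,p4},{p2,p3,p5},{p2,p4,p5},{p3,p4,p5}}
components per intersection:
  A1: {{p2},{p3},{p5},{p1,p2},{p1,p3},{p1,p5},{p2,p3},{p2,p4},{p2,p5},{p3,p4},{p3,p5},{p4,p5},{p1,p2,p5},{p1,p3,p4},{p2,p3,p5},{p2,p4,p5},{p3,p4,p5}}
  A2: {{p4},{p5},{p1,p4},{p1,p5},{p2,p4},{p2,p5},{p3,p4},{p3,p5},{p4,p5},{p1,p2,p5},{p1,p3,p4},{p2,p3,p5},{p2,p4,p5},{p3,p4,p5}}
  A3: {{p1},{p5},{p1,p2},{p1,p3},{p1,p4},{p1,p5},{p2,p5},{p3,p5},{p4,p5},{p1,p2,p5},{p1,p3,p4},{p2,p3,p5},{p2,p4,p5},{p3,p4,p5}}
  A12: {{p5},{p1,p5},{p2,p4},{p2,p5},{p3,p4},{p3,p5},{p4,p5},{p1,p2,p5},{p1,p3,p4},{p2,p3,p5},{p2,p4,p5},{p3,p4,p5}}
  A13: {{p5},{p1,p2},{p1,p5},{p2,p5},{p3,p5},{p4,p5},{p1,p2,p5},{p2,p3,p5},{p2,p4,p5},{p3,p4,p5}} {{p1,p3},{p1,p3,p4}}
  A23: {{p5},{p1,p5},{p2,p5},{p3,p5},{p4,p5},{p1,p2,p5},{p2,p3,p5},{p2,p4,p5},{p3,p4,p5}} {{p1,p4},{p1,p3,p4}}
  A123: {{p5},{p1,p5},{p2,p5},{p3,p5},{p4,p5},{p1,p2,p5},{p2,p3,p5},{p2,p4,p5},{p3,p4,p5}} {{p1,p3,p4}}
C dims 3,5,2; δ0: rk 2, SNF 1^2; δ1: rk 2, SNF 1^2
degree 0: 3−2−0 = 1 → Ȟ^0 ≅ Z
degree 1: 5−2−2 = 1 → Ȟ^1 ≅ Z
degree 2: 2−0−2 = 0 → Ȟ^2 ≅ 0


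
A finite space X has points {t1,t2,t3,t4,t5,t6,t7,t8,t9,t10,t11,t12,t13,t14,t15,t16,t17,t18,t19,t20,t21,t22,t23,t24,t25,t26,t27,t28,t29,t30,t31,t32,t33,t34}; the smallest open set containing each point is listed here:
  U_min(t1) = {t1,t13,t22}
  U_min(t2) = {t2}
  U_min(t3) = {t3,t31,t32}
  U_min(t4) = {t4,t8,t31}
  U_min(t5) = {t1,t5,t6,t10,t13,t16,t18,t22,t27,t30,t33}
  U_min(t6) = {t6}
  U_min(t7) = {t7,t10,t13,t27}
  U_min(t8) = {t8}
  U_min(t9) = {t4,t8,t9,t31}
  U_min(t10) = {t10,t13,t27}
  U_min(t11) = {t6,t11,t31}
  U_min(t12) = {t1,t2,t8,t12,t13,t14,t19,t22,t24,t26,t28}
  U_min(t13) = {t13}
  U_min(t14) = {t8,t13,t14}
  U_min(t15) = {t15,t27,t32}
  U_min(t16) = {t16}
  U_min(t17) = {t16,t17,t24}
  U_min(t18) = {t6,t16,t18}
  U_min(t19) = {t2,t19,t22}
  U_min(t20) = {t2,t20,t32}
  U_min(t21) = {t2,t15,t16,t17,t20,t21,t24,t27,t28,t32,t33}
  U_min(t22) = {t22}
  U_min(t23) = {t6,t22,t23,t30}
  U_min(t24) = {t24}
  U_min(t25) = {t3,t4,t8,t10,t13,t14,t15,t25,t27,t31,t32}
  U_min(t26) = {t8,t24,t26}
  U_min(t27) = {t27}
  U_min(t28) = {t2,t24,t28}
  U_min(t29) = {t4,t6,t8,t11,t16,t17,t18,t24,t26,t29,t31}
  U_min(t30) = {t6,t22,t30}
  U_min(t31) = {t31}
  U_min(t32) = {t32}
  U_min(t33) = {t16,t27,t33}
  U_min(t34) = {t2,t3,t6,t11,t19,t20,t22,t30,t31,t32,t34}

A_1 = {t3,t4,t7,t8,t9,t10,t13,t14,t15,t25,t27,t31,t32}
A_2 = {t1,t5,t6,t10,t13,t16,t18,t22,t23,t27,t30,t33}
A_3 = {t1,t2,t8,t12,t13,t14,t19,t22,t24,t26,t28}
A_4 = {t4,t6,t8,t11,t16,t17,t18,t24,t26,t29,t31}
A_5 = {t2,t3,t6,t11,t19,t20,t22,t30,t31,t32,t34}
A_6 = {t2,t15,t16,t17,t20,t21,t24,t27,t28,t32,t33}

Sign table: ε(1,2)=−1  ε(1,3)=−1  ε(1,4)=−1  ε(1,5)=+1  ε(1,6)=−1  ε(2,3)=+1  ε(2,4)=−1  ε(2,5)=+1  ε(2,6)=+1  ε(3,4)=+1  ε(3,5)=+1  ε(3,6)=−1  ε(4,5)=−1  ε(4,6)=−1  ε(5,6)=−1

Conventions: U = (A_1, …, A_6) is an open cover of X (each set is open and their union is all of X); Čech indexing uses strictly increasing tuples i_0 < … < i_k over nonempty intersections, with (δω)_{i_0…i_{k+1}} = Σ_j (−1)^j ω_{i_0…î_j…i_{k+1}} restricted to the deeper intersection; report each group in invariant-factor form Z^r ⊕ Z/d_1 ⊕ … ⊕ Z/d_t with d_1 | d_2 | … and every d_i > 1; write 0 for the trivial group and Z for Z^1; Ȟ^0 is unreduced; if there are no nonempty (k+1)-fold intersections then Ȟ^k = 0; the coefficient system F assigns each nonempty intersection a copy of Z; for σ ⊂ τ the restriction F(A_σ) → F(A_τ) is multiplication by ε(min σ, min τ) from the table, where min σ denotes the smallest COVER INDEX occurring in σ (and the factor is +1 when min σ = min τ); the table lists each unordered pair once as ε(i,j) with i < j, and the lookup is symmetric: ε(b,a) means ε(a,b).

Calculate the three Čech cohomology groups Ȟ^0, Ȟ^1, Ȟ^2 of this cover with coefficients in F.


nonempty intersections:
  A12={t10,t13,t27} A13={t8,t13,t14} A14={t4,t8,t31} A15={t3,t31,t32} A16={t15,t27,t32} A23={t1,t13,t22} A24={t6,t16,t18} A25={t6,t22,t30} A26={t16,t27,t33} A34={t8,t24,t26} A35={t2,t19,t22} A36={t2,t24,t28} A45={t6,t11,t31} A46={t16,t17,t24} A56={t2,t20,t32}
  A123={t13} A126={t27} A134={t8} A145={t31} A156={t32} A235={t22} A245={t6} A246={t16} A346={t24} A356={t2}
C dims 6,15,10; δ0: rk 6, SNF 1^5·2; δ1: rk 9, SNF 1^9
Ȟ^0: (6−6)−0=0 ⇒ 0
Ȟ^1: (15−9)−6=0 plus torsion [2] ⇒ Z/2
Ȟ^2: (10−0)−9=1 ⇒ Z

Ȟ^0 = 0, Ȟ^1 = Z/2, Ȟ^2 = Z


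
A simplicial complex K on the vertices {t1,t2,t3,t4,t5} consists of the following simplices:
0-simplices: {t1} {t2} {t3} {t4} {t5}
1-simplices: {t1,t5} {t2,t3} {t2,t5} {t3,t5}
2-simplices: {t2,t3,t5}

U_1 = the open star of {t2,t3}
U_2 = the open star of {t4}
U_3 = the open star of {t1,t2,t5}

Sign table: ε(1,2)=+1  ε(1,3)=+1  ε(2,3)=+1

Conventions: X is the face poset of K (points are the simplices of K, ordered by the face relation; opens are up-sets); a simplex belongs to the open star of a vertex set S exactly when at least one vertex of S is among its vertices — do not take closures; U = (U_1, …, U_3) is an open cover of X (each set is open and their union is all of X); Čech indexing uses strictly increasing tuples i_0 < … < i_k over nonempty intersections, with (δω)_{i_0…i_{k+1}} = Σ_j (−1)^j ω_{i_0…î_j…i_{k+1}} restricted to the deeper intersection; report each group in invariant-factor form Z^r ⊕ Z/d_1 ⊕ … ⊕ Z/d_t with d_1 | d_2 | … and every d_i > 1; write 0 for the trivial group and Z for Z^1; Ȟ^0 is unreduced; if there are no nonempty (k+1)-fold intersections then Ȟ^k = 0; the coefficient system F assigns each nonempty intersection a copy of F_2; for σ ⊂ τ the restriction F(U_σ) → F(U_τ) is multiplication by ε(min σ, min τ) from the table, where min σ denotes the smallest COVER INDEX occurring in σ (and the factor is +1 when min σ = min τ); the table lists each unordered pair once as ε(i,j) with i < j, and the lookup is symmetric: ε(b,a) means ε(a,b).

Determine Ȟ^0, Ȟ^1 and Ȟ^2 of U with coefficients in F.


Ȟ^0(U;F) ≅ Z/2 ⊕ Z/2, Ȟ^1(U;F) ≅ 0 and Ȟ^2(U;F) ≅ 0

nerve of the cover:
  U1={{t2},{t3},{t2,t3},{t2,t5},{t3,t5},{t2,t3,t5}} U2={{t4}} U3={{t1},{t2},{t5},{t1,t5},{t2,t3},{t2,t5},{t3,t5},{t2,t3,t5}}
  U13={{t2},{t2,t3},{t2,t5},{t3,t5},{t2,t3,t5}}
C dims 3,1; δ0: rk_F2 1
Ȟ^0 = (3 − 1) − 0 = 2, so Ȟ^0 ≅ Z/2 ⊕ Z/2
Ȟ^1 = (1 − 0) − 1 = 0, so Ȟ^1 ≅ 0
Ȟ^2 = (0 − 0) − 0 = 0, so Ȟ^2 ≅ 0


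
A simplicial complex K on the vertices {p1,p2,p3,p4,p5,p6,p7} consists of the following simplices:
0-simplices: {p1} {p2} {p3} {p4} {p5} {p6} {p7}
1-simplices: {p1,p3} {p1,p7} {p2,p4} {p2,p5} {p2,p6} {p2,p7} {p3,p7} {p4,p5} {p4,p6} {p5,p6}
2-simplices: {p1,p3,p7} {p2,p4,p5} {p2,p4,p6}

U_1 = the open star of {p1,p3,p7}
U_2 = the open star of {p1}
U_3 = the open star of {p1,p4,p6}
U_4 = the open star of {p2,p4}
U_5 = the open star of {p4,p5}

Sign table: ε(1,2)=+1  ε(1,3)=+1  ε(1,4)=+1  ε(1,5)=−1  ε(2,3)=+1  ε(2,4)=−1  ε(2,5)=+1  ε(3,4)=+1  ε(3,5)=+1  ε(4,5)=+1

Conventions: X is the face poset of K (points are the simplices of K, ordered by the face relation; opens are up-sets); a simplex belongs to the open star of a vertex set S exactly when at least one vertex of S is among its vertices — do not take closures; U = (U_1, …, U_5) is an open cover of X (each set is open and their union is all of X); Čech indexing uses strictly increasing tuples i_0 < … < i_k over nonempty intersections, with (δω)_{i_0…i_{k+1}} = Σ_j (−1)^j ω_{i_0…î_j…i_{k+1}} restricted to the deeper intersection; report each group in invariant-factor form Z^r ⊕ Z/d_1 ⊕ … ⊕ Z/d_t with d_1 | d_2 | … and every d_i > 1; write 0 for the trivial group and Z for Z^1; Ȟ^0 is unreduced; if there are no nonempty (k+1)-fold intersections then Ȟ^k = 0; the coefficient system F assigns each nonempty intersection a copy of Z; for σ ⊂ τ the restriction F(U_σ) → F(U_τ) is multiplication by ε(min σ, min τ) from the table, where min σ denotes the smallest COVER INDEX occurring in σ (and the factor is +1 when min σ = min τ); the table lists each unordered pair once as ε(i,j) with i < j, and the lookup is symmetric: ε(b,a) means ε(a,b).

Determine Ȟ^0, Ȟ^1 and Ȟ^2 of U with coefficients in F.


Ȟ^0(U;F) ≅ Z,  Ȟ^1(U;F) ≅ Z,  Ȟ^2(U;F) ≅ 0

cover nerve:
  U1={{p1},{p3},{p7},{p1,p3},{p1,p7},{p2,p7},{p3,p7},{p1,p3,p7}} U2={{p1},{p1,p3},{p1,p7},{p1,p3,p7}} U3={{p1},{p4},{p6},{p1,p3},{p1,p7},{p2,p4},{p2,p6},{p4,p5},{p4,p6},{p5,p6},{p1,p3,p7},{p2,p4,p5},{p2,p4,p6}} U4={{p2},{p4},{p2,p4},{p2,p5},{p2,p6},{p2,p7},{p4,p5},{p4,p6},{p2,p4,p5},{p2,p4,p6}} U5={{p4},{p5},{p2,p4},{p2,p5},{p4,p5},{p4,p6},{p5,p6},{p2,p4,p5},{p2,p4,p6}}
  U12={{p1},{p1,p3},{p1,p7},{p1,p3,p7}} U13={{p1},{p1,p3},{p1,p7},{p1,p3,p7}} U14={{p2,p7}} U23={{p1},{p1,p3},{p1,p7},{p1,p3,p7}} U34={{p4},{p2,p4},{p2,p6},{p4,p5},{p4,p6},{p2,p4,p5},{p2,p4,p6}} U35={{p4},{p2,p4},{p4,p5},{p4,p6},{p5,p6},{p2,p4,p5},{p2,p4,p6}} U45={{p4},{p2,p4},{p2,p5},{p4,p5},{p4,p6},{p2,p4,p5},{p2,p4,p6}}
  U123={{p1},{p1,p3},{p1,p7},{p1,p3,p7}} U345={{p4},{p2,p4},{p4,p5},{p4,p6},{p2,p4,p5},{p2,p4,p6}}
C dims 5,7,2; δ0: rk 4, SNF 1^4; δ1: rk 2, SNF 1^2
Ȟ^0: (5−4)−0=1 ⇒ Z
Ȟ^1: (7−2)−4=1 ⇒ Z
Ȟ^2: (2−0)−2=0 ⇒ 0


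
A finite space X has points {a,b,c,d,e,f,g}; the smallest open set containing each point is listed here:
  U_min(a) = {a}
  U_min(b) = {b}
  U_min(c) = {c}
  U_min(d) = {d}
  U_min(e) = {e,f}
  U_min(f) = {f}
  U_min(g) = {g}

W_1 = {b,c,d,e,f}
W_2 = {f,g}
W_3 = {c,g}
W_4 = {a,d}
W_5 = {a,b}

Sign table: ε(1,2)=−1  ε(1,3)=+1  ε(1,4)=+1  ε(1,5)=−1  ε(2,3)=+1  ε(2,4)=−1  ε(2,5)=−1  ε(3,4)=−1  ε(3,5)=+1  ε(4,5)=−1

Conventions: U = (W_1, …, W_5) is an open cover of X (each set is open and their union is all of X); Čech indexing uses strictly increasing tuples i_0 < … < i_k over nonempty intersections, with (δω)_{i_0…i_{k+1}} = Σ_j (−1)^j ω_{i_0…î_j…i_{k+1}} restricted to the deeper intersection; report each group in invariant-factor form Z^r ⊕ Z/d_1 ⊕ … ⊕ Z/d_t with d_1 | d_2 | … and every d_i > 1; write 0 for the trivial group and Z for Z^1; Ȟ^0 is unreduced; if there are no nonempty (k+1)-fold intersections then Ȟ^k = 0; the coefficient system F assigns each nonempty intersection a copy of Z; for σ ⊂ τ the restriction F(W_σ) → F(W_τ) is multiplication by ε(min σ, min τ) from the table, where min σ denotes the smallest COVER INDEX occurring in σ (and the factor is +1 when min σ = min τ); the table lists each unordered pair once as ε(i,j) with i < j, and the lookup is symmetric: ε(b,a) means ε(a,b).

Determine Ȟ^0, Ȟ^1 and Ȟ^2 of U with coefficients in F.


Ȟ^0(U;F) ≅ 0,  Ȟ^1(U;F) ≅ Z ⊕ Z/2,  Ȟ^2(U;F) ≅ 0

intersection data:
  W12={f} W13={c} W14={d} W15={b} W23={g} W45={a}
C dims 5,6; δ0: rk 5, SNF 1^4·2
Ȟ^0 = (5 − 5) − 0 = 0, so Ȟ^0 ≅ 0
Ȟ^1 = (6 − 0) − 5 = 1 plus torsion [2], so Ȟ^1 ≅ Z ⊕ Z/2
Ȟ^2 = (0 − 0) − 0 = 0, so Ȟ^2 ≅ 0


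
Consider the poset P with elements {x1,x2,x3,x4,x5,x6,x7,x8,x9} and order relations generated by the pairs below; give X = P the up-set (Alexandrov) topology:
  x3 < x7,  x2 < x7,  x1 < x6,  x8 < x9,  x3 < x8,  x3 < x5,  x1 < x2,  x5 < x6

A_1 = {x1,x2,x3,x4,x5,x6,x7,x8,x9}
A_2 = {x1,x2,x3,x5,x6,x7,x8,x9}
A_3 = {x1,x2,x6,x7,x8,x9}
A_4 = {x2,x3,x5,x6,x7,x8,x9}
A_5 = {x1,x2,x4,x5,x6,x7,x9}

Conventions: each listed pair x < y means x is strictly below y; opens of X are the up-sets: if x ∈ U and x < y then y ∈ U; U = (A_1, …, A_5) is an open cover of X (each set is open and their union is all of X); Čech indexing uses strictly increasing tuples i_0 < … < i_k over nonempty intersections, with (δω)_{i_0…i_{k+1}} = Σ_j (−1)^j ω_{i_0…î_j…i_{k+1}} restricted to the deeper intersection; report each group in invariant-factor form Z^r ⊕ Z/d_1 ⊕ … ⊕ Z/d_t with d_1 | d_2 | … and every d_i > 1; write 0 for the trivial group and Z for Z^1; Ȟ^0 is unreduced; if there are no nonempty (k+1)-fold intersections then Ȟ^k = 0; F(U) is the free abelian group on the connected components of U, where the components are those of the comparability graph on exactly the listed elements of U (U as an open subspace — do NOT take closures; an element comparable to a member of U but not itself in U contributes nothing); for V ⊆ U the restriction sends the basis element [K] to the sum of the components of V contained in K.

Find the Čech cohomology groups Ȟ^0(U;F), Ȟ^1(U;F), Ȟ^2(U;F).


Ȟ^0(U;F) ≅ Z^2, Ȟ^1(U;F) ≅ 0, Ȟ^2(U;F) ≅ 0

nonempty overlaps:
  A12={x1,x2,x3,x5,x6,x7,x8,x9} A13={x1,x2,x6,x7,x8,x9} A14={x2,x3,x5,x6,x7,x8,x9} A15={x1,x2,x4,x5,x6,x7,x9} A23={x1,x2,x6,x7,x8,x9} A24={x2,x3,x5,x6,x7,x8,x9} A25={x1,x2,x5,x6,x7,x9} A34={x2,x6,x7,x8,x9} A35={x1,x2,x6,x7,x9} A45={x2,x5,x6,x7,x9}
  A123={x1,x2,x6,x7,x8,x9} A124={x2,x3,x5,x6,x7,x8,x9} A125={x1,x2,x5,x6,x7,x9} A134={x2,x6,x7,x8,x9} A135={x1,x2,x6,x7,x9} A145={x2,x5,x6,x7,x9} A234={x2,x6,x7,x8,x9} A235={x1,x2,x6,x7,x9} A245={x2,x5,x6,x7,x9} A345={x2,x6,x7,x9}
  A1234={x2,x6,x7,x8,x9} A1235={x1,x2,x6,x7,x9} A1245={x2,x5,x6,x7,x9} A1345={x2,x6,x7,x9} A2345={x2,x6,x7,x9}
  A12345={x2,x6,x7,x9}
components per intersection:
  A1: {x1,x2,x3,x5,x6,x7,x8,x9} {x4}
  A2: {x1,x2,x3,x5,x6,x7,x8,x9}
  A3: {x1,x2,x6,x7} {x8,x9}
  A4: {x2,x3,x5,x6,x7,x8,x9}
  A5: {x1,x2,x5,x6,x7} {x4} {x9}
  A12: {x1,x2,x3,x5,x6,x7,x8,x9}
  A13: {x1,x2,x6,x7} {x8,x9}
  A14: {x2,x3,x5,x6,x7,x8,x9}
  A15: {x1,x2,x5,x6,x7} {x4} {x9}
  A23: {x1,x2,x6,x7} {x8,x9}
  A24: {x2,x3,x5,x6,x7,x8,x9}
  A25: {x1,x2,x5,x6,x7} {x9}
  A34: {x2,x7} {x6} {x8,x9}
  A35: {x1,x2,x6,x7} {x9}
  A45: {x2,x7} {x5,x6} {x9}
  A123: {x1,x2,x6,x7} {x8,x9}
  A124: {x2,x3,x5,x6,x7,x8,x9}
  A125: {x1,x2,x5,x6,x7} {x9}
  A134: {x2,x7} {x6} {x8,x9}
  A135: {x1,x2,x6,x7} {x9}
  A145: {x2,x7} {x5,x6} {x9}
  A234: {x2,x7} {x6} {x8,x9}
  A235: {x1,x2,x6,x7} {x9}
  A245: {x2,x7} {x5,x6} {x9}
  A345: {x2,x7} {x6} {x9}
  A1234: {x2,x7} {x6} {x8,x9}
  A1235: {x1,x2,x6,x7} {x9}
  A1245: {x2,x7} {x5,x6} {x9}
  A1345: {x2,x7} {x6} {x9}
  A2345: {x2,x7} {x6} {x9}
  A12345: {x2,x7} {x6} {x9}
C dims 9,20,24,14; δ0: rk 7, SNF 1^7; δ1: rk 13, SNF 1^13; δ2: rk 11, SNF 1^11
degree 0: 9−7−0 = 2 → Ȟ^0 ≅ Z^2
degree 1: 20−13−7 = 0 → Ȟ^1 ≅ 0
degree 2: 24−11−13 = 0 → Ȟ^2 ≅ 0


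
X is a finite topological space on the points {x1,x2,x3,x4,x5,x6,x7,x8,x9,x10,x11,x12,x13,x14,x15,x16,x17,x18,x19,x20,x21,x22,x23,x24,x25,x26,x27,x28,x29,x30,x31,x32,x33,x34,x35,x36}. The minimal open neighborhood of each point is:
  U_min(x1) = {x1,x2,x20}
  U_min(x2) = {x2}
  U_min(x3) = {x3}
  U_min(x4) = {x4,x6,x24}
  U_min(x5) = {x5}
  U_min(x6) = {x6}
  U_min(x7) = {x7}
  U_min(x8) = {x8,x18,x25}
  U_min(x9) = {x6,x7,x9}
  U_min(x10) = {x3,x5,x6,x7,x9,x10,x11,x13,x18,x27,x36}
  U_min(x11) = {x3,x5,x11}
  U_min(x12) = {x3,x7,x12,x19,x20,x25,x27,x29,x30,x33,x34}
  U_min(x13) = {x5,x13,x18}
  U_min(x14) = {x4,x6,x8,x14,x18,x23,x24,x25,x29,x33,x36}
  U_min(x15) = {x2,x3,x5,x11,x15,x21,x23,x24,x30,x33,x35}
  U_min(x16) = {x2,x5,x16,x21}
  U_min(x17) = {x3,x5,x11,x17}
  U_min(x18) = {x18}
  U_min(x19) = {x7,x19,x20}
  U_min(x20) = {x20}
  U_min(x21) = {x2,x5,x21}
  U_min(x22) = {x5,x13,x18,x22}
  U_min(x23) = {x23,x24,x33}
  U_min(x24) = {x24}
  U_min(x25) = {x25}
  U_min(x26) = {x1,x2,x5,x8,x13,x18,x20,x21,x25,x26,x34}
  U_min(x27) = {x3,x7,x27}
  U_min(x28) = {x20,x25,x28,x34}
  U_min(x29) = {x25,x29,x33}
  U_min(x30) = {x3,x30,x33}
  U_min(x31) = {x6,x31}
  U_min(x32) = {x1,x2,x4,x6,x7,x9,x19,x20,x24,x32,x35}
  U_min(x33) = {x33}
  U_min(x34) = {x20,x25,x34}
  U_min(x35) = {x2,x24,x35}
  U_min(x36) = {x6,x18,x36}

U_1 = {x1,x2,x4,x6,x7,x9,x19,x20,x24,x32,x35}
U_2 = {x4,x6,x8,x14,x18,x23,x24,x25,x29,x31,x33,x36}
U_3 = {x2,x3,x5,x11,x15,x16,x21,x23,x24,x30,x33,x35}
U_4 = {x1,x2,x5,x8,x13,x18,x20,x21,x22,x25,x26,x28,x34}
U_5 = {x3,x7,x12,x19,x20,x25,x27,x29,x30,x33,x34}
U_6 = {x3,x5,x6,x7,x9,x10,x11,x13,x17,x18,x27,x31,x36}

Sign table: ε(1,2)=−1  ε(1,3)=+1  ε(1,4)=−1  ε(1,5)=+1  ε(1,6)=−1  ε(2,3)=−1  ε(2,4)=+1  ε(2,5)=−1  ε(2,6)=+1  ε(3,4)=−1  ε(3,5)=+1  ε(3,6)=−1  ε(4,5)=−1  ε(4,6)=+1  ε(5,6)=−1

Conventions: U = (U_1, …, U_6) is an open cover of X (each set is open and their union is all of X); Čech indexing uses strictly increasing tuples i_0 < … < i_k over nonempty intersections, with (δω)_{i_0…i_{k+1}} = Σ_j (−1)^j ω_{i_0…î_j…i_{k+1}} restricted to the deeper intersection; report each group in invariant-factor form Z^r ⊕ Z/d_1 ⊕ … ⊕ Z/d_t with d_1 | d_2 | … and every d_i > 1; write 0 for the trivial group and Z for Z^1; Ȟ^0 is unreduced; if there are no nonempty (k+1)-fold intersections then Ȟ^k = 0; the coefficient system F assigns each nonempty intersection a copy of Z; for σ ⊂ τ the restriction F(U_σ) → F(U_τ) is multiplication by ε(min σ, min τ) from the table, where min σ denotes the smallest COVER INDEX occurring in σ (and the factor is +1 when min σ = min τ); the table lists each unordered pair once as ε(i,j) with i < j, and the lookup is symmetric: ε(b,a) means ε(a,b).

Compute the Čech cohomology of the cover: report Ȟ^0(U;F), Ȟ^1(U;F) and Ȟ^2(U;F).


intersection data:
  U12={x4,x6,x24} U13={x2,x24,x35} U14={x1,x2,x20} U15={x7,x19,x20} U16={x6,x7,x9} U23={x23,x24,x33} U24={x8,x18,x25} U25={x25,x29,x33} U26={x6,x18,x31,x36} U34={x2,x5,x21} U35={x3,x30,x33} U36={x3,x5,x11} U45={x20,x25,x34} U46={x5,x13,x18} U56={x3,x7,x27}
  U123={x24} U126={x6} U134={x2} U145={x20} U156={x7} U235={x33} U245={x25} U246={x18} U346={x5} U356={x3}
C dims 6,15,10; δ0: rk 5, SNF 1^5; δ1: rk 10, SNF 1^9·2
Ȟ^0 = (6 − 5) − 0 = 1, so Ȟ^0 ≅ Z
Ȟ^1 = (15 − 10) − 5 = 0, so Ȟ^1 ≅ 0
Ȟ^2 = (10 − 0) − 10 = 0 plus torsion [2], so Ȟ^2 ≅ Z/2

Ȟ^0 ≅ Z, Ȟ^1 ≅ 0 and Ȟ^2 ≅ Z/2


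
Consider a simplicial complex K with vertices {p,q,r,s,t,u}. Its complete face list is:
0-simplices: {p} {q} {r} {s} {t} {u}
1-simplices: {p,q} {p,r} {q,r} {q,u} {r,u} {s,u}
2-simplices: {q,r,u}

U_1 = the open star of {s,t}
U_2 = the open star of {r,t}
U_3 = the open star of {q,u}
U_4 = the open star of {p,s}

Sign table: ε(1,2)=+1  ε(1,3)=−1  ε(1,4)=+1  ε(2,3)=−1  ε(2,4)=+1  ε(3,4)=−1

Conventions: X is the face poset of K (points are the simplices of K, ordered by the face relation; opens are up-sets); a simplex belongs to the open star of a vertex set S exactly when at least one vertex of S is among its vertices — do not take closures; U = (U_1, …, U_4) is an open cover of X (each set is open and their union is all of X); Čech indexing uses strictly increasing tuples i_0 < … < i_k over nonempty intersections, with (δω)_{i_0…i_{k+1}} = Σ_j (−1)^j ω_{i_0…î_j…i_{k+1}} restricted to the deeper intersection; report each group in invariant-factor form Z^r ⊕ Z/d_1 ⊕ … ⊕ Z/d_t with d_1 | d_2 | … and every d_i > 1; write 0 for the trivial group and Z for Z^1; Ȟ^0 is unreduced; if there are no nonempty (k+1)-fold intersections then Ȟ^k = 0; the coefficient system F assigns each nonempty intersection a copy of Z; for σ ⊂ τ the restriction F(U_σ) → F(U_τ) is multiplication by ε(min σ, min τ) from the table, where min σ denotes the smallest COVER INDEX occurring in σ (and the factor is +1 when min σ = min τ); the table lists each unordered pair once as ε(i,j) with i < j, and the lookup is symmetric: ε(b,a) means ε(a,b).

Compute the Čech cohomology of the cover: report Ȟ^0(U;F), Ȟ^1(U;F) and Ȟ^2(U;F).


nonempty overlaps:
  U1={{s},{t},{s,u}} U2={{r},{t},{p,r},{q,r},{r,u},{q,r,u}} U3={{q},{u},{p,q},{q,r},{q,u},{r,u},{s,u},{q,r,u}} U4={{p},{s},{p,q},{p,r},{s,u}}
  U12={{t}} U13={{s,u}} U14={{s},{s,u}} U23={{q,r},{r,u},{q,r,u}} U24={{p,r}} U34={{p,q},{s,u}}
  U134={{s,u}}
C dims 4,6,1; δ0: rk 3, SNF 1^3; δ1: rk 1, SNF 1^1
degree 0: 4−3−0 = 1 → Ȟ^0 ≅ Z
degree 1: 6−1−3 = 2 → Ȟ^1 ≅ Z^2
degree 2: 1−0−1 = 0 → Ȟ^2 ≅ 0

Ȟ^0 = Z, Ȟ^1 = Z^2, Ȟ^2 = 0


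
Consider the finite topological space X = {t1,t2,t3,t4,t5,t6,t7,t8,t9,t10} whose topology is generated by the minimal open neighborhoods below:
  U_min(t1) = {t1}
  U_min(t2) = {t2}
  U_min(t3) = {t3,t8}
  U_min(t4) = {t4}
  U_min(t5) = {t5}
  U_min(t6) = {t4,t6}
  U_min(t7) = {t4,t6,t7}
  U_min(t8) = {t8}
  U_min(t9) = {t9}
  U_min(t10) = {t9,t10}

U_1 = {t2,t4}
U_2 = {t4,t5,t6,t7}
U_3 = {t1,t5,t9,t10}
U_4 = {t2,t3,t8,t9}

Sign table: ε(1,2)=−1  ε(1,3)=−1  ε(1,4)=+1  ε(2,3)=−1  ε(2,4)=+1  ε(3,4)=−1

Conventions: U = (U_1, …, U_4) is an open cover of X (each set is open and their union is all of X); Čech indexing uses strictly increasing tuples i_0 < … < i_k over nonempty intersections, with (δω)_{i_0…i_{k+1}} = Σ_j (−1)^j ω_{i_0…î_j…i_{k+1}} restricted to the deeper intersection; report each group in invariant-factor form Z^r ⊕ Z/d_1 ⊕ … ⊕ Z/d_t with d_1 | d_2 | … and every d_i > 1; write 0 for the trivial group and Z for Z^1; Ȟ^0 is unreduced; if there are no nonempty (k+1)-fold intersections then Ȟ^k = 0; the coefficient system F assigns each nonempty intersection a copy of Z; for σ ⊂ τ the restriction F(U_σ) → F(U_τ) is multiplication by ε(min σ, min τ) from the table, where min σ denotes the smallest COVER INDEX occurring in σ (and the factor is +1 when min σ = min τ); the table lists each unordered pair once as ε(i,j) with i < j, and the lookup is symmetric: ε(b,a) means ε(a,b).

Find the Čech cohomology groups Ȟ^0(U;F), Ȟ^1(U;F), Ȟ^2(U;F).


nerve of the cover:
  U12={t4} U14={t2} U23={t5} U34={t9}
C dims 4,4; δ0: rk 4, SNF 1^3·2
Ȟ^0 = (4 − 4) − 0 = 0, so Ȟ^0 ≅ 0
Ȟ^1 = (4 − 0) − 4 = 0 plus torsion [2], so Ȟ^1 ≅ Z/2
Ȟ^2 = (0 − 0) − 0 = 0, so Ȟ^2 ≅ 0

Ȟ^0 = 0,  Ȟ^1 = Z/2,  Ȟ^2 = 0


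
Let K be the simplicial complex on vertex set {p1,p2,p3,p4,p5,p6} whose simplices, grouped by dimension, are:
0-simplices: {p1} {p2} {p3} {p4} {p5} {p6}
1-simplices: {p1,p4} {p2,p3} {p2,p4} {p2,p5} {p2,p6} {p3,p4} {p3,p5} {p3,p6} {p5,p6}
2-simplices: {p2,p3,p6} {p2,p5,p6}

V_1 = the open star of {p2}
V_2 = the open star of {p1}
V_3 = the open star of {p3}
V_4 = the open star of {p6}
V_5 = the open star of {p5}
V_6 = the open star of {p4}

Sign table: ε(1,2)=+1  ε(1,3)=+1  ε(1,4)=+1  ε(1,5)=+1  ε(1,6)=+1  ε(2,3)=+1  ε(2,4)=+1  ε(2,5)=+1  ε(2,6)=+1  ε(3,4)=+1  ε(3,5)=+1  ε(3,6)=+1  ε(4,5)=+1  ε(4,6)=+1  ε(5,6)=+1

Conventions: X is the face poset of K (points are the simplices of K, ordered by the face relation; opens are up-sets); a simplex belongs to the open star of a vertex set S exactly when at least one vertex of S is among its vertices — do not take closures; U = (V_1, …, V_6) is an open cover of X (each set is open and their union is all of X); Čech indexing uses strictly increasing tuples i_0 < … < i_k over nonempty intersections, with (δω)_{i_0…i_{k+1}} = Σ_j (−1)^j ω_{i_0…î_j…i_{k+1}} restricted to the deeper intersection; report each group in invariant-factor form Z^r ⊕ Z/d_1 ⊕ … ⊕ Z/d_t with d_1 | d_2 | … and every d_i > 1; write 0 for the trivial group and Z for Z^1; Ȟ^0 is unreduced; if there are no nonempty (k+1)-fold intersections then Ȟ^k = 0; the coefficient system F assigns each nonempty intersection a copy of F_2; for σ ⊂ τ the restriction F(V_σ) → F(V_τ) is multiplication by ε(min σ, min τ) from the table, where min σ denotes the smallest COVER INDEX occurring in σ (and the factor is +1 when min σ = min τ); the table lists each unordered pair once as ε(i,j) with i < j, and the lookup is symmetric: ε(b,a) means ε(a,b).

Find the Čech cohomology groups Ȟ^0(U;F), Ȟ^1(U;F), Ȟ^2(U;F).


Ȟ^0(U;F) ≅ Z/2,  Ȟ^1(U;F) ≅ Z/2 ⊕ Z/2,  Ȟ^2(U;F) ≅ 0

nerve of the cover:
  V1={{p2},{p2,p3},{p2,p4},{p2,p5},{p2,p6},{p2,p3,p6},{p2,p5,p6}} V2={{p1},{p1,p4}} V3={{p3},{p2,p3},{p3,p4},{p3,p5},{p3,p6},{p2,p3,p6}} V4={{p6},{p2,p6},{p3,p6},{p5,p6},{p2,p3,p6},{p2,p5,p6}} V5={{p5},{p2,p5},{p3,p5},{p5,p6},{p2,p5,p6}} V6={{p4},{p1,p4},{p2,p4},{p3,p4}}
  V13={{p2,p3},{p2,p3,p6}} V14={{p2,p6},{p2,p3,p6},{p2,p5,p6}} V15={{p2,p5},{p2,p5,p6}} V16={{p2,p4}} V26={{p1,p4}} V34={{p3,p6},{p2,p3,p6}} V35={{p3,p5}} V36={{p3,p4}} V45={{p5,p6},{p2,p5,p6}}
  V134={{p2,p3,p6}} V145={{p2,p5,p6}}
C dims 6,9,2; δ0: rk_F2 5; δ1: rk_F2 2
Ȟ^0 = (6 − 5) − 0 = 1, so Ȟ^0 ≅ Z/2
Ȟ^1 = (9 − 2) − 5 = 2, so Ȟ^1 ≅ Z/2 ⊕ Z/2
Ȟ^2 = (2 − 0) − 2 = 0, so Ȟ^2 ≅ 0
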